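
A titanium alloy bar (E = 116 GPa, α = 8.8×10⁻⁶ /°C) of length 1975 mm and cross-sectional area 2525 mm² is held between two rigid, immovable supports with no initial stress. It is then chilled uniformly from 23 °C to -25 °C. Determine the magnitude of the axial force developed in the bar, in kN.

P ≈ 124 kN (tensile)

Full restraint means ε = 0, so the stress is σ = EαΔT = 116×10³ × 8.8×10⁻⁶ × 48 = 49 MPa.
Axial force P = σA = 49 × 2525 = 123700 N = 123.7 kN, tensile.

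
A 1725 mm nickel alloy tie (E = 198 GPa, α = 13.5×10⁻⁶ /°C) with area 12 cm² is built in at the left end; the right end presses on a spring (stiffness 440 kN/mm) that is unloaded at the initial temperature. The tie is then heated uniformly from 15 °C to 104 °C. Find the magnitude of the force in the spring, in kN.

Free thermal expansion: δ_free = αΔT L = 13.5×10⁻⁶ × 89 × 1725 = 2.073 mm.
Let P be the compressive force at the spring. The tie shortens elastically by PL/(AE) and the spring compresses by P/k; together these equal δ_free.
P [ L/(AE) + 1/k ] = δ_free → P [ 1725/(1200×198×10³) + 1/(440×10³) ] = 2.073.
P = 2.073 / 9.533×10⁻⁶ = 217400 N.

P ≈ 217 kN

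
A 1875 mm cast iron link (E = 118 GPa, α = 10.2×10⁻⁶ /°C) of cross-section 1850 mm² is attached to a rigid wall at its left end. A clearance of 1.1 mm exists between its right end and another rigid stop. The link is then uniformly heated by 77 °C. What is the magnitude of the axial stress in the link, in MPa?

σ ≈ 23.5 MPa (compressive)

Free thermal elongation = αΔT L = 10.2×10⁻⁶ × 77 × 1875 = 1.473 mm.
This exceeds the 1.1 mm gap, so the wall pushes back. The portion of expansion that must be recovered elastically is δ_free − gap = 1.473 − 1.1 = 0.3726 mm.
So σ = E(δ_free − g)/L = 118×10³ × 0.3726/1875 = 23.45 MPa.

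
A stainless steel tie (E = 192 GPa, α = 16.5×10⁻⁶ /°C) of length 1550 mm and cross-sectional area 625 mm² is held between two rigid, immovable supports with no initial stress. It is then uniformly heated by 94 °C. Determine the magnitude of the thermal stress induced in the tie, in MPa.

σ ≈ 298 MPa (compressive)

Because both ends are immovable the net strain is zero, and the suppressed thermal strain is αΔT = 16.5×10⁻⁶ × 94 = 1551×10⁻⁶.
The stress required to suppress this strain is σ = Eε = 192×10³ × 1551×10⁻⁶ = 297.8 MPa, compressive since the tie is trying to expand.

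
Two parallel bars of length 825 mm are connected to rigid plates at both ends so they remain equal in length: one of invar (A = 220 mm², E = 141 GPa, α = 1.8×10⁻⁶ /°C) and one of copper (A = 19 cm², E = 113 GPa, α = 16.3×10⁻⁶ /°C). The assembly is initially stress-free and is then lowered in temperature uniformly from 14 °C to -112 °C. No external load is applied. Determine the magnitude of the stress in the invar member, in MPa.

σ ≈ 225 MPa (compressive)

Equilibrium of a rigid end plate with no external load gives equal and opposite internal forces ±P in the two members. Since α_{copper} > α_{invar}, cooling drives the copper into tension and the invar into compression.
Compatibility of the two members (thermal + elastic change equal): (α₁ − α₂)ΔT = P·[1/(A₁E₁) + 1/(A₂E₂)].
|α₁ − α₂|·ΔT = 14.5×10⁻⁶ × 126 = 0.001827.
1/(A₁E₁) + 1/(A₂E₂) = 1/(220×141×10³) + 1/(1900×113×10³) = 3.689×10⁻⁸ N⁻¹.
So P = 0.001827 / 3.689×10⁻⁸ = 49.52 kN.
σ_{invar} = P/A₁ = 49520/220 = 225.1 MPa, compressive.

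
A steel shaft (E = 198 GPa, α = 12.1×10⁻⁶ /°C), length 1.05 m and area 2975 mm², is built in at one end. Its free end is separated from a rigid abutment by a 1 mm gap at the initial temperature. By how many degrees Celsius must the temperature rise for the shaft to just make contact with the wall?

ΔT ≈ 78.7 °C

The gap closes when αΔT L = 1 mm, since the shaft is still unstressed at that instant.
ΔT = 1 / (12.1×10⁻⁶ × 1050) = 78.71 °C.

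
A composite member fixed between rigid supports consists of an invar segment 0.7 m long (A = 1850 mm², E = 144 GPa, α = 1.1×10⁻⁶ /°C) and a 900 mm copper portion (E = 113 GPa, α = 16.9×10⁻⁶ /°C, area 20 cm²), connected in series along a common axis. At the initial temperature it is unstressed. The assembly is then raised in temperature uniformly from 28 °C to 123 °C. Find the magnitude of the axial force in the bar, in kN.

P ≈ 230 kN (compressive)

With the walls removed the bar would change length by δ_free = Σ αᵢΔT Lᵢ = 1.1×10⁻⁶×95×700 + 16.9×10⁻⁶×95×900 = 1.518 mm.
The walls prevent any net length change, so an axial force P (same in every segment) develops. Compatibility: P · Σ Lᵢ/(AᵢEᵢ) = δ_free.
Σ Lᵢ/(AᵢEᵢ) = 700/(1850×144×10³) + 900/(2000×113×10³) = 6.61×10⁻⁶ mm/N.
Hence P = δ_free / Σ(L/AE) = 1.518/6.61×10⁻⁶ = 229.7 kN (compressive).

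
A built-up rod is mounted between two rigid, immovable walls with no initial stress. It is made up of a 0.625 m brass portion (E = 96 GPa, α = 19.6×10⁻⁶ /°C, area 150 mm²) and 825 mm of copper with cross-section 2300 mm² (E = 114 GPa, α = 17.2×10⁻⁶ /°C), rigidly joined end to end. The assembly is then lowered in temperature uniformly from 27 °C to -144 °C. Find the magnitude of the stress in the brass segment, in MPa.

σ ≈ 648 MPa (tensile)

If the supports were absent, the total length change would be Σ αᵢΔT Lᵢ = 19.6×10⁻⁶×171×625 + 17.2×10⁻⁶×171×825 = 4.521 mm.
Since the ends are fixed, an axial force P builds up, equal in every segment, with P · Σ Lᵢ/(AᵢEᵢ) = δ_free.
Σ Lᵢ/(AᵢEᵢ) = 625/(150×96×10³) + 825/(2300×114×10³) = 4.655×10⁻⁵ mm/N.
P = 4.521 / 4.655×10⁻⁵ = 97130 N = 97.13 kN, tensile.
σ_{brass} = P / A = 97130 / 150 = 647.5 MPa.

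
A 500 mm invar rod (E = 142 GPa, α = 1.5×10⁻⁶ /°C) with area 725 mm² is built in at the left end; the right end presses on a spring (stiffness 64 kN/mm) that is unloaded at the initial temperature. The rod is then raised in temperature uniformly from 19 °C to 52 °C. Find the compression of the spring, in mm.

δ ≈ 0.0189 mm

Free thermal expansion: δ_free = αΔT L = 1.5×10⁻⁶ × 33 × 500 = 0.02475 mm.
With a force P in the spring, the elastic change of the rod is PL/(AE) and that of the spring is P/k; compatibility requires their sum to equal δ_free.
So P = δ_free / [L/(AE) + 1/k] = 0.02475 / [ 500/(725×142×10³) + 1/(64×10³) ].
P = 0.02475 / 2.048×10⁻⁵ = 1208 N.
Spring compression = P/k = 1208/(64×10³) = 0.01888 mm.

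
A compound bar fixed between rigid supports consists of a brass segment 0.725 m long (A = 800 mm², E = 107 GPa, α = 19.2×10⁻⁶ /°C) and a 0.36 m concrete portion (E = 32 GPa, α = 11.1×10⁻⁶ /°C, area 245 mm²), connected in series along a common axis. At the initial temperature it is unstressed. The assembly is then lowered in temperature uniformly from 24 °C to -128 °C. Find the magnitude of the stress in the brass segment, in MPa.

If the supports were absent, the total length change would be Σ αᵢΔT Lᵢ = 19.2×10⁻⁶×152×725 + 11.1×10⁻⁶×152×360 = 2.723 mm.
The rigid supports impose zero overall length change; the single axial force P common to all segments must satisfy P Σ Lᵢ/(AᵢEᵢ) = δ_free.
Σ Lᵢ/(AᵢEᵢ) = 725/(800×107×10³) + 360/(245×32×10³) = 5.439×10⁻⁵ mm/N.
So P = 2.723 / 5.439×10⁻⁵ = 50.07 kN, tensile.
σ_{brass} = P / A = 50070 / 800 = 62.59 MPa.

σ ≈ 62.6 MPa (tensile)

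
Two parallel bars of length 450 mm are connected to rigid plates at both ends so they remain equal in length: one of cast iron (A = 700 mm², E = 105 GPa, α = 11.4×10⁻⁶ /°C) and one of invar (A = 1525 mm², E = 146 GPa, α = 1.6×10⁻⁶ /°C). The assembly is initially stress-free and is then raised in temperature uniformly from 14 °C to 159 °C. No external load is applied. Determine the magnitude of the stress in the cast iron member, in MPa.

σ ≈ 112 MPa (compressive)

The cast iron has the larger α, so on heating it would change length more than the invar if both were free. The rigid plates force a common final length, so the cast iron is put into compression and the invar into tension, with equal and opposite forces P (no external load).
Setting the final lengths equal and cancelling L: (α₁ − α₂)ΔT = P/(A₁E₁) + P/(A₂E₂).
|α₁ − α₂|·ΔT = 9.8×10⁻⁶ × 145 = 0.001421.
1/(A₁E₁) + 1/(A₂E₂) = 1/(700×105×10³) + 1/(1525×146×10³) = 1.81×10⁻⁸ N⁻¹.
P = 0.001421 / 1.81×10⁻⁸ = 78520 N = 78.52 kN.
σ_{cast iron} = P/A₁ = 78520/700 = 112.2 MPa, compressive.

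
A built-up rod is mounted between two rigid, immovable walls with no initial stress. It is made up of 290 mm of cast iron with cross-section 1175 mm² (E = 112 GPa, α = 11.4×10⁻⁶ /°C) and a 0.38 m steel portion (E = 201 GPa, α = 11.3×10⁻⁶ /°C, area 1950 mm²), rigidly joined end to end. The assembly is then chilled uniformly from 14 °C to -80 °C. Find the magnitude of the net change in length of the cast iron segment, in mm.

With the walls removed the bar would change length by δ_free = Σ αᵢΔT Lᵢ = 11.4×10⁻⁶×94×290 + 11.3×10⁻⁶×94×380 = 0.7144 mm.
The walls prevent any net length change, so an axial force P (same in every segment) develops. Compatibility: P · Σ Lᵢ/(AᵢEᵢ) = δ_free.
Σ Lᵢ/(AᵢEᵢ) = 290/(1175×112×10³) + 380/(1950×201×10³) = 3.173×10⁻⁶ mm/N.
Hence P = δ_free / Σ(L/AE) = 0.7144/3.173×10⁻⁶ = 225.1 kN (tensile).
For the cast iron segment, free thermal change = 11.4×10⁻⁶×94×290 = 0.3108 mm and elastic change from P = 225100×290/(1175×112×10³) = 0.4961 mm; these oppose, so the net change is 0.185 mm (segment lengthens).

|ΔL| ≈ 0.185 mm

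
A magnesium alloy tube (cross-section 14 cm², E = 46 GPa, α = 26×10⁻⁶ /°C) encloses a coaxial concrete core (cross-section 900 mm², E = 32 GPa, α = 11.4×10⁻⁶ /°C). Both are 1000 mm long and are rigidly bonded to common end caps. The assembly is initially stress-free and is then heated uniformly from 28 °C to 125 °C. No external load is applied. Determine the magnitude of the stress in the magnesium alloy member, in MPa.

σ ≈ 20.1 MPa (compressive)

Equilibrium of a rigid end plate with no external load gives equal and opposite internal forces ±P in the two members. Since α_{magnesium alloy} > α_{concrete}, heating drives the magnesium alloy into compression and the concrete into tension.
Compatibility of the two members (thermal + elastic change equal): (α₁ − α₂)ΔT = P·[1/(A₁E₁) + 1/(A₂E₂)].
|α₁ − α₂|·ΔT = 14.6×10⁻⁶ × 97 = 0.001416.
1/(A₁E₁) + 1/(A₂E₂) = 1/(1400×46×10³) + 1/(900×32×10³) = 5.025×10⁻⁸ N⁻¹.
P = 0.001416 / 5.025×10⁻⁸ = 28180 N = 28.18 kN.
σ_{magnesium alloy} = P/A₁ = 28180/1400 = 20.13 MPa, compressive.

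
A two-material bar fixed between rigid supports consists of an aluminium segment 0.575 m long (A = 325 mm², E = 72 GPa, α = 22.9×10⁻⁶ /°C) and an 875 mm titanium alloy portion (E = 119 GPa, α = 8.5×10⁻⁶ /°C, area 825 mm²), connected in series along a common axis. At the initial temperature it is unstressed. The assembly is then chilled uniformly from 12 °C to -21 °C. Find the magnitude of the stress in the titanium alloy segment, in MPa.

σ ≈ 24.6 MPa (tensile)

If the supports were absent, the total length change would be Σ αᵢΔT Lᵢ = 22.9×10⁻⁶×33×575 + 8.5×10⁻⁶×33×875 = 0.68 mm.
The walls prevent any net length change, so an axial force P (same in every segment) develops. Compatibility: P · Σ Lᵢ/(AᵢEᵢ) = δ_free.
Σ Lᵢ/(AᵢEᵢ) = 575/(325×72×10³) + 875/(825×119×10³) = 3.349×10⁻⁵ mm/N.
P = 0.68 / 3.349×10⁻⁵ = 20310 N = 20.31 kN, tensile.
σ_{titanium alloy} = P / A = 20310 / 825 = 24.61 MPa.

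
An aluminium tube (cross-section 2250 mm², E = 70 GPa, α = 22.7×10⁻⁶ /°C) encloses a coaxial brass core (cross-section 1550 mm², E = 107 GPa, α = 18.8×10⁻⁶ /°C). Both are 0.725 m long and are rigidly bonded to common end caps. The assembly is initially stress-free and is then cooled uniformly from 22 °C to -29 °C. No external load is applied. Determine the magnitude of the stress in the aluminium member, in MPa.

σ ≈ 7.14 MPa (tensile)

The aluminium has the larger α, so on cooling it would change length more than the brass if both were free. The rigid plates force a common final length, so the aluminium is put into tension and the brass into compression, with equal and opposite forces P (no external load).
Setting the final lengths equal and cancelling L: (α₁ − α₂)ΔT = P/(A₁E₁) + P/(A₂E₂).
|α₁ − α₂|·ΔT = 3.9×10⁻⁶ × 51 = 0.0001989.
1/(A₁E₁) + 1/(A₂E₂) = 1/(2250×70×10³) + 1/(1550×107×10³) = 1.238×10⁻⁸ N⁻¹.
So P = 0.0001989 / 1.238×10⁻⁸ = 16.07 kN.
σ_{aluminium} = P/A₁ = 16070/2250 = 7.141 MPa, tensile.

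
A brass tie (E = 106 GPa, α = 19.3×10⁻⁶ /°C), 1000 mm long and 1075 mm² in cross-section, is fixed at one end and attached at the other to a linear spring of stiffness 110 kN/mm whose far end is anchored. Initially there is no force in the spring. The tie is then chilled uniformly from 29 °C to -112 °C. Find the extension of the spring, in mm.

The unrestrained thermal change is αΔT L = 19.3×10⁻⁶ × 141 × 1000 = 2.721 mm.
With a force P in the spring, the elastic change of the tie is PL/(AE) and that of the spring is P/k; compatibility requires their sum to equal δ_free.
P [ L/(AE) + 1/k ] = δ_free → P [ 1000/(1075×106×10³) + 1/(110×10³) ] = 2.721.
P = 2.721 / 1.787×10⁻⁵ = 152300 N.
Spring extension = P/k = 152300/(110×10³) = 1.385 mm.

δ ≈ 1.38 mm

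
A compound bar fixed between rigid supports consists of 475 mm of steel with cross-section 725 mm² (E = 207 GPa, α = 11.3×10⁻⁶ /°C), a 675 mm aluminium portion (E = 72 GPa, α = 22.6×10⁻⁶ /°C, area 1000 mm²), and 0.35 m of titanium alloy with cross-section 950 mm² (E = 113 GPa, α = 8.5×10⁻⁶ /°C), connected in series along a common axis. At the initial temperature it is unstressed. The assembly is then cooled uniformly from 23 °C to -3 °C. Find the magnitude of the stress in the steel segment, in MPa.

With the walls removed the bar would change length by δ_free = Σ αᵢΔT Lᵢ = 11.3×10⁻⁶×26×475 + 22.6×10⁻⁶×26×675 + 8.5×10⁻⁶×26×350 = 0.6135 mm.
The rigid supports impose zero overall length change; the single axial force P common to all segments must satisfy P Σ Lᵢ/(AᵢEᵢ) = δ_free.
The series flexibility is Σ Lᵢ/(AᵢEᵢ) = 475/(725×207×10³) + 675/(1000×72×10³) + 350/(950×113×10³) = 1.58×10⁻⁵ mm/N.
Hence P = δ_free / Σ(L/AE) = 0.6135/1.58×10⁻⁵ = 38.83 kN (tensile).
σ_{steel} = P / A = 38830 / 725 = 53.56 MPa.

σ ≈ 53.6 MPa (tensile)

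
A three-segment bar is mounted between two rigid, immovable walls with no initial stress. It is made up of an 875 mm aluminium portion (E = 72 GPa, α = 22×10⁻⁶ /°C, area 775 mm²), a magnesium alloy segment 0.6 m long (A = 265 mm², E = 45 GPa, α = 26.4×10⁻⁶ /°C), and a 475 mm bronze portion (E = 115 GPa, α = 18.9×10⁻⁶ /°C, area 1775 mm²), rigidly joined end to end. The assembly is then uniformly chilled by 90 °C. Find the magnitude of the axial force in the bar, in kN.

P ≈ 58 kN (tensile)

If the supports were absent, the total length change would be Σ αᵢΔT Lᵢ = 22×10⁻⁶×90×875 + 26.4×10⁻⁶×90×600 + 18.9×10⁻⁶×90×475 = 3.966 mm.
The walls prevent any net length change, so an axial force P (same in every segment) develops. Compatibility: P · Σ Lᵢ/(AᵢEᵢ) = δ_free.
Σ Lᵢ/(AᵢEᵢ) = 875/(775×72×10³) + 600/(265×45×10³) + 475/(1775×115×10³) = 6.832×10⁻⁵ mm/N.
So P = 3.966 / 6.832×10⁻⁵ = 58.05 kN, tensile.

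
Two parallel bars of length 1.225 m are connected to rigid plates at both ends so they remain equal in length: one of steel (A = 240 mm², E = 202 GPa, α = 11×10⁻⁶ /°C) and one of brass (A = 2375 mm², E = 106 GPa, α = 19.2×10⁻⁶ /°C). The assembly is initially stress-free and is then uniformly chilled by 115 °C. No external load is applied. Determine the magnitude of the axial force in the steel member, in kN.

Both members must finish at the same length. With the larger α, the brass tends to over-contract; the plates restrain it, putting the brass in tension and the steel in compression. With no external load the two internal forces are equal and opposite, magnitude P.
Compatibility of the two members (thermal + elastic change equal): (α₁ − α₂)ΔT = P·[1/(A₁E₁) + 1/(A₂E₂)].
|α₁ − α₂|·ΔT = 8.2×10⁻⁶ × 115 = 0.000943.
1/(A₁E₁) + 1/(A₂E₂) = 1/(240×202×10³) + 1/(2375×106×10³) = 2.46×10⁻⁸ N⁻¹.
P = 0.000943 / 2.46×10⁻⁸ = 38330 N = 38.33 kN.

P ≈ 38.3 kN (compressive in the steel)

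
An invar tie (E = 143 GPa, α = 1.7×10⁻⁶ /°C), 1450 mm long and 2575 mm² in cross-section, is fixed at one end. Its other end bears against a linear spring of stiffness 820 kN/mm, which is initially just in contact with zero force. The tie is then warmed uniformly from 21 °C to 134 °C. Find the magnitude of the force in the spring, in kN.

The unrestrained thermal change is αΔT L = 1.7×10⁻⁶ × 113 × 1450 = 0.2785 mm.
Let P be the compressive force at the spring. The tie shortens elastically by PL/(AE) and the spring compresses by P/k; together these equal δ_free.
P [ L/(AE) + 1/k ] = δ_free → P [ 1450/(2575×143×10³) + 1/(820×10³) ] = 0.2785.
P = 0.2785 / 5.157×10⁻⁶ = 54010 N.

P ≈ 54 kN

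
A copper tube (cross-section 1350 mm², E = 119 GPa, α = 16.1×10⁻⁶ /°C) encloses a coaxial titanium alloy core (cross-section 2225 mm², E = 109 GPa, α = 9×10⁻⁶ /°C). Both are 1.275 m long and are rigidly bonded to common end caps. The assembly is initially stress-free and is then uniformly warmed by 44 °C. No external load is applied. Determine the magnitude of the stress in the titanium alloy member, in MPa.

The copper has the larger α, so on heating it would change length more than the titanium alloy if both were free. The rigid plates force a common final length, so the copper is put into compression and the titanium alloy into tension, with equal and opposite forces P (no external load).
Compatibility of the two members (thermal + elastic change equal): (α₁ − α₂)ΔT = P·[1/(A₁E₁) + 1/(A₂E₂)].
|α₁ − α₂|·ΔT = 7.1×10⁻⁶ × 44 = 0.0003124.
1/(A₁E₁) + 1/(A₂E₂) = 1/(1350×119×10³) + 1/(2225×109×10³) = 1.035×10⁻⁸ N⁻¹.
So P = 0.0003124 / 1.035×10⁻⁸ = 30.19 kN.
σ_{titanium alloy} = P/A₂ = 30190/2225 = 13.57 MPa, tensile.

σ ≈ 13.6 MPa (tensile)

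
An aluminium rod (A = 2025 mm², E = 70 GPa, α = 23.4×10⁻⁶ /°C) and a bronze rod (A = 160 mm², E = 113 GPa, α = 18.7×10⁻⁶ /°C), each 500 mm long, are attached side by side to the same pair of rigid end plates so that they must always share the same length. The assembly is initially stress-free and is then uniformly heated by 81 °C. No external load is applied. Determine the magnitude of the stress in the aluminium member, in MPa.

Equilibrium of a rigid end plate with no external load gives equal and opposite internal forces ±P in the two members. Since α_{aluminium} > α_{bronze}, heating drives the aluminium into compression and the bronze into tension.
Equating the net (thermal + elastic) strains gives |α₁ − α₂|·ΔT = P·[1/(A₁E₁) + 1/(A₂E₂)].
|α₁ − α₂|·ΔT = 4.7×10⁻⁶ × 81 = 0.0003807.
1/(A₁E₁) + 1/(A₂E₂) = 1/(2025×70×10³) + 1/(160×113×10³) = 6.236×10⁻⁸ N⁻¹.
So P = 0.0003807 / 6.236×10⁻⁸ = 6.104 kN.
σ_{aluminium} = P/A₁ = 6104/2025 = 3.015 MPa, compressive.

σ ≈ 3.01 MPa (compressive)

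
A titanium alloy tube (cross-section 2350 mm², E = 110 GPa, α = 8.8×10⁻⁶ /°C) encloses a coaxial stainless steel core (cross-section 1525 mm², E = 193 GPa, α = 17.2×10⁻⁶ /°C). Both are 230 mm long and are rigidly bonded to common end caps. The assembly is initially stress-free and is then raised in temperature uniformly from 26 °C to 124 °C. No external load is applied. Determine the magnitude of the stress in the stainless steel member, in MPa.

Equilibrium of a rigid end plate with no external load gives equal and opposite internal forces ±P in the two members. Since α_{stainless steel} > α_{titanium alloy}, heating drives the stainless steel into compression and the titanium alloy into tension.
Compatibility of the two members (thermal + elastic change equal): (α₁ − α₂)ΔT = P·[1/(A₁E₁) + 1/(A₂E₂)].
|α₁ − α₂|·ΔT = 8.4×10⁻⁶ × 98 = 0.0008232.
1/(A₁E₁) + 1/(A₂E₂) = 1/(2350×110×10³) + 1/(1525×193×10³) = 7.266×10⁻⁹ N⁻¹.
So P = 0.0008232 / 7.266×10⁻⁹ = 113.3 kN.
σ_{stainless steel} = P/A₂ = 113300/1525 = 74.29 MPa, compressive.

σ ≈ 74.3 MPa (compressive)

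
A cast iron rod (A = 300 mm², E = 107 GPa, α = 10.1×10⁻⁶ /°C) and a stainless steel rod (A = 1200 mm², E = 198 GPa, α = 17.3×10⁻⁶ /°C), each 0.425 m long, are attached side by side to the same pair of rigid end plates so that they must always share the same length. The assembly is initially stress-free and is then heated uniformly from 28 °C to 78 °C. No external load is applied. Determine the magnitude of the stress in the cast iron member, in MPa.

Both members must finish at the same length. With the larger α, the stainless steel tends to over-expand; the plates restrain it, putting the stainless steel in compression and the cast iron in tension. With no external load the two internal forces are equal and opposite, magnitude P.
Setting the final lengths equal and cancelling L: (α₁ − α₂)ΔT = P/(A₁E₁) + P/(A₂E₂).
|α₁ − α₂|·ΔT = 7.2×10⁻⁶ × 50 = 0.00036.
1/(A₁E₁) + 1/(A₂E₂) = 1/(300×107×10³) + 1/(1200×198×10³) = 3.536×10⁻⁸ N⁻¹.
So P = 0.00036 / 3.536×10⁻⁸ = 10.18 kN.
σ_{cast iron} = P/A₁ = 10180/300 = 33.94 MPa, tensile.

σ ≈ 33.9 MPa (tensile)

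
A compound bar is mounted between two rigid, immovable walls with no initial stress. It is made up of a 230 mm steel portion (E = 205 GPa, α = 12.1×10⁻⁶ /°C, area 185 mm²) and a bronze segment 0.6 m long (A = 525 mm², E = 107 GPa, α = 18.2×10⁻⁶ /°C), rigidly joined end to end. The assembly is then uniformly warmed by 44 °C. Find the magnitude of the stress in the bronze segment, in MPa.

σ ≈ 68.6 MPa (compressive)

With the walls removed the bar would change length by δ_free = Σ αᵢΔT Lᵢ = 12.1×10⁻⁶×44×230 + 18.2×10⁻⁶×44×600 = 0.6029 mm.
The rigid supports impose zero overall length change; the single axial force P common to all segments must satisfy P Σ Lᵢ/(AᵢEᵢ) = δ_free.
The series flexibility is Σ Lᵢ/(AᵢEᵢ) = 230/(185×205×10³) + 600/(525×107×10³) = 1.675×10⁻⁵ mm/N.
P = 0.6029 / 1.675×10⁻⁵ = 36010 N = 36.01 kN, compressive.
σ_{bronze} = P / A = 36010 / 525 = 68.58 MPa.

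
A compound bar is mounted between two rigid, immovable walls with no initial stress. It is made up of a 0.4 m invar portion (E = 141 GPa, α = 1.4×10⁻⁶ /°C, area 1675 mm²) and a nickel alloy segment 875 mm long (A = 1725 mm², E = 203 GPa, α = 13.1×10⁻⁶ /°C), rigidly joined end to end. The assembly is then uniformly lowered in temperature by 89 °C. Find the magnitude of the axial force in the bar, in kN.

P ≈ 255 kN (tensile)

With the walls removed the bar would change length by δ_free = Σ αᵢΔT Lᵢ = 1.4×10⁻⁶×89×400 + 13.1×10⁻⁶×89×875 = 1.07 mm.
The walls prevent any net length change, so an axial force P (same in every segment) develops. Compatibility: P · Σ Lᵢ/(AᵢEᵢ) = δ_free.
The series flexibility is Σ Lᵢ/(AᵢEᵢ) = 400/(1675×141×10³) + 875/(1725×203×10³) = 4.192×10⁻⁶ mm/N.
Hence P = δ_free / Σ(L/AE) = 1.07/4.192×10⁻⁶ = 255.2 kN (tensile).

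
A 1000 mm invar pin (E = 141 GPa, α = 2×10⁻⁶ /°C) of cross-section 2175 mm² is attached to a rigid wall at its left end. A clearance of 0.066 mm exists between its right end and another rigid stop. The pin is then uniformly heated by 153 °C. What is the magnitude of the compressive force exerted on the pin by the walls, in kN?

P ≈ 73.6 kN

If the wall were absent the pin would grow by αΔT L = 2×10⁻⁶ × 153 × 1000 = 0.306 mm.
After closing the 0.066 mm clearance, 0.306 − 0.066 = 0.24 mm of expansion remains to be suppressed by the wall.
Compatibility: PL/(AE) = 0.24 mm, so σ = P/A = E × (0.24/1000) = 33.84 MPa.
Force on the wall = σA = 33.84 × 2175 mm² = 73.6 kN.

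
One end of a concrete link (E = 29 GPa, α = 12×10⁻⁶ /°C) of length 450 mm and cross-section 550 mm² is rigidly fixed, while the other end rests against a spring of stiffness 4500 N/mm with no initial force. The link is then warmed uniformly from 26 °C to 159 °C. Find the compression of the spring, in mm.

δ ≈ 0.637 mm

Free thermal expansion: δ_free = αΔT L = 12×10⁻⁶ × 133 × 450 = 0.7182 mm.
Let P be the compressive force at the spring. The link shortens elastically by PL/(AE) and the spring compresses by P/k; together these equal δ_free.
P [ L/(AE) + 1/k ] = δ_free → P [ 450/(550×29×10³) + 1/(4500) ] = 0.7182.
P = 0.7182 / 0.0002504 = 2868 N.
Spring compression = P/k = 2868/(4500) = 0.6373 mm.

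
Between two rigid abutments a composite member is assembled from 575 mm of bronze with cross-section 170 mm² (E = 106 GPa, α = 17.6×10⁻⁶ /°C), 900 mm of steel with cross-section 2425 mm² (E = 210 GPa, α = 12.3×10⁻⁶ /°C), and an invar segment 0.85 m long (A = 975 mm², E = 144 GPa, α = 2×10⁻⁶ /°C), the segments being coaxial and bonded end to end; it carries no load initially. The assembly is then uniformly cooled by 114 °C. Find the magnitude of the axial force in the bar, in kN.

P ≈ 65.7 kN (tensile)

If the supports were absent, the total length change would be Σ αᵢΔT Lᵢ = 17.6×10⁻⁶×114×575 + 12.3×10⁻⁶×114×900 + 2×10⁻⁶×114×850 = 2.609 mm.
Since the ends are fixed, an axial force P builds up, equal in every segment, with P · Σ Lᵢ/(AᵢEᵢ) = δ_free.
The series flexibility is Σ Lᵢ/(AᵢEᵢ) = 575/(170×106×10³) + 900/(2425×210×10³) + 850/(975×144×10³) = 3.973×10⁻⁵ mm/N.
So P = 2.609 / 3.973×10⁻⁵ = 65.68 kN, tensile.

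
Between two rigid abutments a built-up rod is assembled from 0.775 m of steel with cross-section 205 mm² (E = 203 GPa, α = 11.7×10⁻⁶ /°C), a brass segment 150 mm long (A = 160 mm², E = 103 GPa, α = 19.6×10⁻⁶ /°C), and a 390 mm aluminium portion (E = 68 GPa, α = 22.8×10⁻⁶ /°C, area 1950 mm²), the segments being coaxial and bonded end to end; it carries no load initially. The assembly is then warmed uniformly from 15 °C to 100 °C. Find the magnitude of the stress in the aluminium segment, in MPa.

σ ≈ 29.7 MPa (compressive)

Free thermal expansion of the whole bar: Σ αᵢΔT Lᵢ = 11.7×10⁻⁶×85×775 + 19.6×10⁻⁶×85×150 + 22.8×10⁻⁶×85×390 = 1.776 mm.
The walls prevent any net length change, so an axial force P (same in every segment) develops. Compatibility: P · Σ Lᵢ/(AᵢEᵢ) = δ_free.
The series flexibility is Σ Lᵢ/(AᵢEᵢ) = 775/(205×203×10³) + 150/(160×103×10³) + 390/(1950×68×10³) = 3.067×10⁻⁵ mm/N.
Hence P = δ_free / Σ(L/AE) = 1.776/3.067×10⁻⁵ = 57.93 kN (compressive).
σ_{aluminium} = P / A = 57930 / 1950 = 29.71 MPa.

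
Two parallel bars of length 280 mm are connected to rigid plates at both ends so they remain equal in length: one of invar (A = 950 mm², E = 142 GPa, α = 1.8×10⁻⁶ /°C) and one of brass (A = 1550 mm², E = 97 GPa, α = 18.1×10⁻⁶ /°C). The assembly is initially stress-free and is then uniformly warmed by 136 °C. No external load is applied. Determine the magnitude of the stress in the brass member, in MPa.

Equilibrium of a rigid end plate with no external load gives equal and opposite internal forces ±P in the two members. Since α_{brass} > α_{invar}, heating drives the brass into compression and the invar into tension.
Equating the net (thermal + elastic) strains gives |α₁ − α₂|·ΔT = P·[1/(A₁E₁) + 1/(A₂E₂)].
|α₁ − α₂|·ΔT = 16.3×10⁻⁶ × 136 = 0.002217.
1/(A₁E₁) + 1/(A₂E₂) = 1/(950×142×10³) + 1/(1550×97×10³) = 1.406×10⁻⁸ N⁻¹.
P = 0.002217 / 1.406×10⁻⁸ = 157600 N = 157.6 kN.
σ_{brass} = P/A₂ = 157600/1550 = 101.7 MPa, compressive.

σ ≈ 102 MPa (compressive)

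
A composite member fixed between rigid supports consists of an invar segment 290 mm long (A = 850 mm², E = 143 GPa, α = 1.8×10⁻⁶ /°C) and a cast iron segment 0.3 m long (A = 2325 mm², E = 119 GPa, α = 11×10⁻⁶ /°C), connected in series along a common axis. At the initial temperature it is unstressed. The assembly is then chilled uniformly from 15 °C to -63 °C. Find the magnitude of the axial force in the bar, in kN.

P ≈ 85.9 kN (tensile)

If the supports were absent, the total length change would be Σ αᵢΔT Lᵢ = 1.8×10⁻⁶×78×290 + 11×10⁻⁶×78×300 = 0.2981 mm.
The walls prevent any net length change, so an axial force P (same in every segment) develops. Compatibility: P · Σ Lᵢ/(AᵢEᵢ) = δ_free.
The series flexibility is Σ Lᵢ/(AᵢEᵢ) = 290/(850×143×10³) + 300/(2325×119×10³) = 3.47×10⁻⁶ mm/N.
P = 0.2981 / 3.47×10⁻⁶ = 85910 N = 85.91 kN, tensile.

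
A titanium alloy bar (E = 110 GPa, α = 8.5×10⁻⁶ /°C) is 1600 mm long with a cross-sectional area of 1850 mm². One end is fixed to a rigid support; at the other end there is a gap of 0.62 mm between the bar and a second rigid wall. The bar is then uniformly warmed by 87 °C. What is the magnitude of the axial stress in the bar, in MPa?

σ ≈ 38.7 MPa (compressive)

Free thermal elongation = αΔT L = 8.5×10⁻⁶ × 87 × 1600 = 1.183 mm.
The gap closes (δ_free > 0.62 mm) and the wall then resists a further 1.183 − 0.62 = 0.5632 mm of expansion.
That suppressed elongation corresponds to σ = E·Δ/L = 110×10³ × 0.5632/1600 = 38.72 MPa.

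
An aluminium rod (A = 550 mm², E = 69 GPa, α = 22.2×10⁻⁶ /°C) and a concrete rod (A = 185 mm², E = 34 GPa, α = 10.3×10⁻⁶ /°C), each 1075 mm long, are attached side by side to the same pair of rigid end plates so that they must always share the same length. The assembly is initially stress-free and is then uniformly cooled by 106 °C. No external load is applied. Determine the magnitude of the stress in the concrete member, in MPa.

The aluminium has the larger α, so on cooling it would change length more than the concrete if both were free. The rigid plates force a common final length, so the aluminium is put into tension and the concrete into compression, with equal and opposite forces P (no external load).
Compatibility of the two members (thermal + elastic change equal): (α₁ − α₂)ΔT = P·[1/(A₁E₁) + 1/(A₂E₂)].
|α₁ − α₂|·ΔT = 11.9×10⁻⁶ × 106 = 0.001261.
1/(A₁E₁) + 1/(A₂E₂) = 1/(550×69×10³) + 1/(185×34×10³) = 1.853×10⁻⁷ N⁻¹.
So P = 0.001261 / 1.853×10⁻⁷ = 6.806 kN.
σ_{concrete} = P/A₂ = 6806/185 = 36.79 MPa, compressive.

σ ≈ 36.8 MPa (compressive)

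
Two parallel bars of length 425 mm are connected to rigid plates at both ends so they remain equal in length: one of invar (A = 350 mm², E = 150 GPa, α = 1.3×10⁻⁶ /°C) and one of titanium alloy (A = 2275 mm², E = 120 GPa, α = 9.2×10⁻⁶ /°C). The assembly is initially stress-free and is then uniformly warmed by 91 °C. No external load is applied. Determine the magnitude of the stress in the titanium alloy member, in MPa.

Equilibrium of a rigid end plate with no external load gives equal and opposite internal forces ±P in the two members. Since α_{titanium alloy} > α_{invar}, heating drives the titanium alloy into compression and the invar into tension.
Equating the net (thermal + elastic) strains gives |α₁ − α₂|·ΔT = P·[1/(A₁E₁) + 1/(A₂E₂)].
|α₁ − α₂|·ΔT = 7.9×10⁻⁶ × 91 = 0.0007189.
1/(A₁E₁) + 1/(A₂E₂) = 1/(350×150×10³) + 1/(2275×120×10³) = 2.271×10⁻⁸ N⁻¹.
So P = 0.0007189 / 2.271×10⁻⁸ = 31.65 kN.
σ_{titanium alloy} = P/A₂ = 31650/2275 = 13.91 MPa, compressive.

σ ≈ 13.9 MPa (compressive)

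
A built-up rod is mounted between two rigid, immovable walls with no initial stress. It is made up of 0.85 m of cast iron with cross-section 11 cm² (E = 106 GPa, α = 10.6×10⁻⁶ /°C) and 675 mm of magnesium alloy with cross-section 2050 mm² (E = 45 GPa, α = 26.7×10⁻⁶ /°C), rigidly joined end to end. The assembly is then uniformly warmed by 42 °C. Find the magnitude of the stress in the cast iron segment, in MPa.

σ ≈ 70.7 MPa (compressive)

If the supports were absent, the total length change would be Σ αᵢΔT Lᵢ = 10.6×10⁻⁶×42×850 + 26.7×10⁻⁶×42×675 = 1.135 mm.
Since the ends are fixed, an axial force P builds up, equal in every segment, with P · Σ Lᵢ/(AᵢEᵢ) = δ_free.
The series flexibility is Σ Lᵢ/(AᵢEᵢ) = 850/(1100×106×10³) + 675/(2050×45×10³) = 1.461×10⁻⁵ mm/N.
So P = 1.135 / 1.461×10⁻⁵ = 77.73 kN, compressive.
σ_{cast iron} = P / A = 77730 / 1100 = 70.66 MPa.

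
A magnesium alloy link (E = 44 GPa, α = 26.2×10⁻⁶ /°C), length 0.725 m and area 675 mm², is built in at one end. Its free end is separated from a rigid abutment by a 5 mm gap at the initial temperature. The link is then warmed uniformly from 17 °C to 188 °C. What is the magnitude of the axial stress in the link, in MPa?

Unrestrained expansion: δ_free = αΔT L = 26.2×10⁻⁶ × 171 × 725 = 3.248 mm.
Since δ_free = 3.25 mm is less than the 5 mm gap, the link never touches the wall. No axial force develops.

σ ≈ 0 MPa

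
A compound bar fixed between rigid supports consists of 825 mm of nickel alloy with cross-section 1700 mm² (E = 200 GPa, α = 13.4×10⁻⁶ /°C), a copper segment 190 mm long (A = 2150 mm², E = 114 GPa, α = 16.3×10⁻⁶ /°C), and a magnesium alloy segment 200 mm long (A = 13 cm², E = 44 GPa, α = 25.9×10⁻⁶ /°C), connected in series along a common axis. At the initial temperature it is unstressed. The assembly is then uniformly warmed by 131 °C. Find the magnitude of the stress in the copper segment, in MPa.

With the walls removed the bar would change length by δ_free = Σ αᵢΔT Lᵢ = 13.4×10⁻⁶×131×825 + 16.3×10⁻⁶×131×190 + 25.9×10⁻⁶×131×200 = 2.532 mm.
Since the ends are fixed, an axial force P builds up, equal in every segment, with P · Σ Lᵢ/(AᵢEᵢ) = δ_free.
Σ Lᵢ/(AᵢEᵢ) = 825/(1700×200×10³) + 190/(2150×114×10³) + 200/(1300×44×10³) = 6.698×10⁻⁶ mm/N.
So P = 2.532 / 6.698×10⁻⁶ = 378.1 kN, compressive.
σ_{copper} = P / A = 378100 / 2150 = 175.9 MPa.

σ ≈ 176 MPa (compressive)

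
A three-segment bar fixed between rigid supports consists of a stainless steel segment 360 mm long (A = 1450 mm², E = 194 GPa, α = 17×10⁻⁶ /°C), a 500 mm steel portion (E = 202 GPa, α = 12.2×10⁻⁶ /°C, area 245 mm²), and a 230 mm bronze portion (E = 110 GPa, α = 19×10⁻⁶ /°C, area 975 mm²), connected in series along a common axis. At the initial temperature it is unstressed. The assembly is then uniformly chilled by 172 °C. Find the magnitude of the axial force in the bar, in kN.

If the supports were absent, the total length change would be Σ αᵢΔT Lᵢ = 17×10⁻⁶×172×360 + 12.2×10⁻⁶×172×500 + 19×10⁻⁶×172×230 = 2.853 mm.
The rigid supports impose zero overall length change; the single axial force P common to all segments must satisfy P Σ Lᵢ/(AᵢEᵢ) = δ_free.
The series flexibility is Σ Lᵢ/(AᵢEᵢ) = 360/(1450×194×10³) + 500/(245×202×10³) + 230/(975×110×10³) = 1.353×10⁻⁵ mm/N.
P = 2.853 / 1.353×10⁻⁵ = 210900 N = 210.9 kN, tensile.

P ≈ 211 kN (tensile)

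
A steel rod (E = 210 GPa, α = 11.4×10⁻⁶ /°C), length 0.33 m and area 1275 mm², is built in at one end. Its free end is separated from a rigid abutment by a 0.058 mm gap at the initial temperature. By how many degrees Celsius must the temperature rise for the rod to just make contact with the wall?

The gap closes when αΔT L = 0.058 mm, since the rod is still unstressed at that instant.
ΔT = 0.058 / (11.4×10⁻⁶ × 330) = 15.42 °C.

ΔT ≈ 15.4 °C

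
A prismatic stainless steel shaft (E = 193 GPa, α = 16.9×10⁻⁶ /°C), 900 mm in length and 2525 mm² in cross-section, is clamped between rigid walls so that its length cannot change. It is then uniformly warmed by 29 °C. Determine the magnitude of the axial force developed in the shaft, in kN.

The ends cannot move, so σ = EαΔT = 193×10³ × 16.9×10⁻⁶ × 29 = 94.59 MPa.
Axial force P = σA = 94.59 × 2525 = 238800 N = 238.8 kN, compressive.

P ≈ 239 kN (compressive)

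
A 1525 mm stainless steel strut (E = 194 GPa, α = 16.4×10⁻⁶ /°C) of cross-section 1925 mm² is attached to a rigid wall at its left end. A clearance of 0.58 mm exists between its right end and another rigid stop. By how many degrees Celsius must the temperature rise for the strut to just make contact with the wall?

ΔT ≈ 23.2 °C

Contact occurs when the free expansion equals the gap: αΔT L = 0.58 mm.
ΔT = 0.58 / (16.4×10⁻⁶ × 1525) = 23.19 °C.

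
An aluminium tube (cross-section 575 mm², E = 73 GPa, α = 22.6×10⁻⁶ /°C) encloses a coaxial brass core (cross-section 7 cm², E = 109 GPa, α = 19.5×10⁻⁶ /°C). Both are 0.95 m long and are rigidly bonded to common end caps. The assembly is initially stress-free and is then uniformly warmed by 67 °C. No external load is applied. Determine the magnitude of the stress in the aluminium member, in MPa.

σ ≈ 9.78 MPa (compressive)

Both members must finish at the same length. With the larger α, the aluminium tends to over-expand; the plates restrain it, putting the aluminium in compression and the brass in tension. With no external load the two internal forces are equal and opposite, magnitude P.
Compatibility of the two members (thermal + elastic change equal): (α₁ − α₂)ΔT = P·[1/(A₁E₁) + 1/(A₂E₂)].
|α₁ − α₂|·ΔT = 3.1×10⁻⁶ × 67 = 0.0002077.
1/(A₁E₁) + 1/(A₂E₂) = 1/(575×73×10³) + 1/(700×109×10³) = 3.693×10⁻⁸ N⁻¹.
P = 0.0002077 / 3.693×10⁻⁸ = 5624 N = 5.624 kN.
σ_{aluminium} = P/A₁ = 5624/575 = 9.781 MPa, compressive.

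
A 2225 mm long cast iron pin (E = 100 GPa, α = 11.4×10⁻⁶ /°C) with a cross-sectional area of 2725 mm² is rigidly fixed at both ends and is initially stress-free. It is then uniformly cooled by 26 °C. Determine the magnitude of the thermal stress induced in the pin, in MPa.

The supports are rigid, so the total axial strain is zero. The restrained thermal strain is ε = αΔT = 11.4×10⁻⁶ × 26 = 296.4×10⁻⁶.
Hence σ = E·αΔT = 100×10³ × 296.4×10⁻⁶ = 29.64 MPa, tensile.

σ ≈ 29.6 MPa (tensile)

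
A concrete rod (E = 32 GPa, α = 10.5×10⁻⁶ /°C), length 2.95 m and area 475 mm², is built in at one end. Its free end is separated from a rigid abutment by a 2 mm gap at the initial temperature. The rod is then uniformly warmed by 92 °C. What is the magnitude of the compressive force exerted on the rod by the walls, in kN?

P ≈ 4.38 kN

Unrestrained expansion: δ_free = αΔT L = 10.5×10⁻⁶ × 92 × 2950 = 2.85 mm.
After closing the 2 mm clearance, 2.85 − 2 = 0.8497 mm of expansion remains to be suppressed by the wall.
So σ = E(δ_free − g)/L = 32×10³ × 0.8497/2950 = 9.217 MPa.
P = σA = 9.217 × 475 = 4.378 kN.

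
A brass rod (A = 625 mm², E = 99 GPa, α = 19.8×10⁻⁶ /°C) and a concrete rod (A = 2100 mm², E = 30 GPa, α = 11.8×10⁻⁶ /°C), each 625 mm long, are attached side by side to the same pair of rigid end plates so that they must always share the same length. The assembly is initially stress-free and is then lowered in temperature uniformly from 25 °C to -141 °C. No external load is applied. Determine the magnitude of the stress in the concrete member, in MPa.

Equilibrium of a rigid end plate with no external load gives equal and opposite internal forces ±P in the two members. Since α_{brass} > α_{concrete}, cooling drives the brass into tension and the concrete into compression.
Setting the final lengths equal and cancelling L: (α₁ − α₂)ΔT = P/(A₁E₁) + P/(A₂E₂).
|α₁ − α₂|·ΔT = 8×10⁻⁶ × 166 = 0.001328.
1/(A₁E₁) + 1/(A₂E₂) = 1/(625×99×10³) + 1/(2100×30×10³) = 3.203×10⁻⁸ N⁻¹.
So P = 0.001328 / 3.203×10⁻⁸ = 41.46 kN.
σ_{concrete} = P/A₂ = 41460/2100 = 19.74 MPa, compressive.

σ ≈ 19.7 MPa (compressive)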